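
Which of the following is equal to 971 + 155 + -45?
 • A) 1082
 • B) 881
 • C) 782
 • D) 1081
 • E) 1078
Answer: D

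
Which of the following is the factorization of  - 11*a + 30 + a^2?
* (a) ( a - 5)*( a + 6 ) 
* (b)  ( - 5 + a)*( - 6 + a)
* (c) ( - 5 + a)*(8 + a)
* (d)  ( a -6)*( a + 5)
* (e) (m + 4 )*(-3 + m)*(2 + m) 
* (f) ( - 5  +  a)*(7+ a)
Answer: b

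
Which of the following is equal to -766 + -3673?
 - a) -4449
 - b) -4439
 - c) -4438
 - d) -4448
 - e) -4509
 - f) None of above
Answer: b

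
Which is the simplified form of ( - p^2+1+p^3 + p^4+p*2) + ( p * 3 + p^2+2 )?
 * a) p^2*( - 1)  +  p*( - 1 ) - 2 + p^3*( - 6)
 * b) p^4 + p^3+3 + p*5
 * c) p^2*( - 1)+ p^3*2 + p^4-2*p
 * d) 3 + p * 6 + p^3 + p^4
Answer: b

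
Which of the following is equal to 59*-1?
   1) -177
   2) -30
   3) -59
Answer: 3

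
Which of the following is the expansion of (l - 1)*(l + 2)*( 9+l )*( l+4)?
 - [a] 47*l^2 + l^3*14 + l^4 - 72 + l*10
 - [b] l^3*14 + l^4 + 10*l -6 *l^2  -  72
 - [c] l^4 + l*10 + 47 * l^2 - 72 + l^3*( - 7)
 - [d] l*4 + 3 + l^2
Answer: a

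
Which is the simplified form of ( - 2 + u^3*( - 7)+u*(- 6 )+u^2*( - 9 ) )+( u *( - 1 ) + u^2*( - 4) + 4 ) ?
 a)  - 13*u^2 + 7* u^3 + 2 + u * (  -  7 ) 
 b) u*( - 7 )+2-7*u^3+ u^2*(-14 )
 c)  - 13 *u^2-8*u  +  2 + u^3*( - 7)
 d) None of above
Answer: d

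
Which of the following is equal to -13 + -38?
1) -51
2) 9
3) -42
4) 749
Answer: 1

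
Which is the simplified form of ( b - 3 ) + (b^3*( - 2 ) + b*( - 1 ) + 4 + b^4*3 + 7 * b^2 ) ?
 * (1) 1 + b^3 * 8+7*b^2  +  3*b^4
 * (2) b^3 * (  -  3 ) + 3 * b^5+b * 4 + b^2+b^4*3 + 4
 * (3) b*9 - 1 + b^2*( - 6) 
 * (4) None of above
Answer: 4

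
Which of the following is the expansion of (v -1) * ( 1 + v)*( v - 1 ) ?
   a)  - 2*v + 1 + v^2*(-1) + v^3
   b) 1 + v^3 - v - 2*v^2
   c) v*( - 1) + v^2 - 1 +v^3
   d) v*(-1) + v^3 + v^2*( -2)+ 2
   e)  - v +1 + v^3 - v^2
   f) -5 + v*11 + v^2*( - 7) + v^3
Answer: e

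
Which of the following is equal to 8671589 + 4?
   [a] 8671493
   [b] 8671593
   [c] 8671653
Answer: b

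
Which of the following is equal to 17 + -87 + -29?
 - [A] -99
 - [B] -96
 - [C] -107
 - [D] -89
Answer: A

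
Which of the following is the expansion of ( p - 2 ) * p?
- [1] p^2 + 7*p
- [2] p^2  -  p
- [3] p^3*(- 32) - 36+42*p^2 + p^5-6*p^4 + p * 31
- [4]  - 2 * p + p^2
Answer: 4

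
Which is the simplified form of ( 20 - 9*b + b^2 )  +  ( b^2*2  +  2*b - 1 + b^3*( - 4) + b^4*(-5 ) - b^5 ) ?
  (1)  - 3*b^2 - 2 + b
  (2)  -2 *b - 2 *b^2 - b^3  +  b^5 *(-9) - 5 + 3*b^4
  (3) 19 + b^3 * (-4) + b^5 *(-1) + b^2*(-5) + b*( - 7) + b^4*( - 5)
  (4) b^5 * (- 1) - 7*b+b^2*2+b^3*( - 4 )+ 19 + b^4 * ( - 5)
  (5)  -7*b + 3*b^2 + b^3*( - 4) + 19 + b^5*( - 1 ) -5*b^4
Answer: 5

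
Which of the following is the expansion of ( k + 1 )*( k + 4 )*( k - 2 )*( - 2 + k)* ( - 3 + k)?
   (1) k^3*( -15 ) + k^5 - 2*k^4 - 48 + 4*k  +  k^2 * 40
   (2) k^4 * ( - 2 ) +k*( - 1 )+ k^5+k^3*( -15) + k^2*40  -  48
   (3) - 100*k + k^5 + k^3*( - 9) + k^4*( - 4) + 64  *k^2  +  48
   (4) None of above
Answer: 1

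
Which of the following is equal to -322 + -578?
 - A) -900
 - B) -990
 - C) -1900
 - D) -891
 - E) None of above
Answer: A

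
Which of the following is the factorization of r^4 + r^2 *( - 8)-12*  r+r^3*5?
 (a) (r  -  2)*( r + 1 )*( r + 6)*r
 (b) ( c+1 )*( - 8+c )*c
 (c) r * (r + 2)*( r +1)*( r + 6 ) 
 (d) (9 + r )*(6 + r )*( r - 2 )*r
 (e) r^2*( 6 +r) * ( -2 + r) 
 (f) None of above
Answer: a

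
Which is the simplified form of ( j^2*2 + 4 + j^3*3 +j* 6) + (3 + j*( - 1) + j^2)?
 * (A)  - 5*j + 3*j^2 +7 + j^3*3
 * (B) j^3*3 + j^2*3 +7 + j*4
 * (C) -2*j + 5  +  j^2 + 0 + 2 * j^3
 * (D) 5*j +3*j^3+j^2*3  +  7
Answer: D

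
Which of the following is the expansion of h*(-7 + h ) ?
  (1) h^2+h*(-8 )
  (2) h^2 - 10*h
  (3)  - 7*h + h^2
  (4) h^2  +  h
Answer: 3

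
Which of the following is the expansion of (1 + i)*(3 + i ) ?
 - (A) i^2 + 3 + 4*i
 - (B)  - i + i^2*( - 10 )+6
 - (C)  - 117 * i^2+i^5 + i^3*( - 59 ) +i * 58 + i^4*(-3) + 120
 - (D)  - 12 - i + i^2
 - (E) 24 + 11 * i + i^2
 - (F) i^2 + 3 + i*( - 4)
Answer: A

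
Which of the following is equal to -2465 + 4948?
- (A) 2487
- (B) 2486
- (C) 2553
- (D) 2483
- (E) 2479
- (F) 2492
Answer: D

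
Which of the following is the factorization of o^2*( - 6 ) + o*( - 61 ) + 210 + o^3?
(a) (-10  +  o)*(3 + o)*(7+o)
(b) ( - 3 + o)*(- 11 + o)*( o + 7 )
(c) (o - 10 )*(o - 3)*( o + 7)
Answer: c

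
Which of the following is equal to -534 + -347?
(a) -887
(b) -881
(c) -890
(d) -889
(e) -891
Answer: b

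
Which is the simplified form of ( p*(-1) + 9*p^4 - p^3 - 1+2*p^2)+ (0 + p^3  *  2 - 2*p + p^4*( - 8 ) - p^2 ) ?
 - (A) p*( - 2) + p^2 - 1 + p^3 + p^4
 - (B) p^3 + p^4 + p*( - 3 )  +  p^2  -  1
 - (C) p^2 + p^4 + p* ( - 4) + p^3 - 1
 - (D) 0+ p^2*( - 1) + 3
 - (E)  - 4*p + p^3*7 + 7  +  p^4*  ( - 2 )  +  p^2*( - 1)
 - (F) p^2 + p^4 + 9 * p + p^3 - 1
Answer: B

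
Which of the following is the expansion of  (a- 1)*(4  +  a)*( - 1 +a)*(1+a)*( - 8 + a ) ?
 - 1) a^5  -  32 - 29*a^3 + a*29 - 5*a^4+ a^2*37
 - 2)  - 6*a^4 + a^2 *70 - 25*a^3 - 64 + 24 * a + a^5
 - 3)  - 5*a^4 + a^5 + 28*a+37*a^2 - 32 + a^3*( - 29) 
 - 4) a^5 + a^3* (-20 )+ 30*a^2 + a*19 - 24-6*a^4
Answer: 3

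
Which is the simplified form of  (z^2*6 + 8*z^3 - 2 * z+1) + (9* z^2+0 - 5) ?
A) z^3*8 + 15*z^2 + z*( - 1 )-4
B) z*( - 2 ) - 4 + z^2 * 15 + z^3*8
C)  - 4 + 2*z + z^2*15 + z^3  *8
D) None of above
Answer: B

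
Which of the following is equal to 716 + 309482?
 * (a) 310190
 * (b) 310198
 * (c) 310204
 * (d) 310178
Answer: b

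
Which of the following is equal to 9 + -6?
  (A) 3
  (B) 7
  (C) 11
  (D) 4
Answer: A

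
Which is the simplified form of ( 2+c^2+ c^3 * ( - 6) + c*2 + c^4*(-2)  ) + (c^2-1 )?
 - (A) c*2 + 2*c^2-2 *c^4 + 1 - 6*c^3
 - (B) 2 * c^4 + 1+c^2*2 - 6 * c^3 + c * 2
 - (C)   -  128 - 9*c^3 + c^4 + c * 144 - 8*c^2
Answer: A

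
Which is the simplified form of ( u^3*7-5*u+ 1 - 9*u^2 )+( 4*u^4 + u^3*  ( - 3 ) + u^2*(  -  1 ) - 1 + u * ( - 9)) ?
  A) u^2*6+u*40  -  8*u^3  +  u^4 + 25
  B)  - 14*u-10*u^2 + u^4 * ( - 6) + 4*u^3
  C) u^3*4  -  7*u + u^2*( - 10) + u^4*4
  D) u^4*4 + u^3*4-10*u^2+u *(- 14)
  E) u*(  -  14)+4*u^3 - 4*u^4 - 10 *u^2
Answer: D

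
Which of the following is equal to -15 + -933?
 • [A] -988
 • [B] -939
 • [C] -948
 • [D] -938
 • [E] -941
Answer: C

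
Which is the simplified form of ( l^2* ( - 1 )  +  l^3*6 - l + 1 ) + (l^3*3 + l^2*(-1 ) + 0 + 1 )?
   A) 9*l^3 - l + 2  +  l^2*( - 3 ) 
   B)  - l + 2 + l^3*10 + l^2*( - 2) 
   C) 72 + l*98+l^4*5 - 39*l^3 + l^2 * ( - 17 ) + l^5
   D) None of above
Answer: D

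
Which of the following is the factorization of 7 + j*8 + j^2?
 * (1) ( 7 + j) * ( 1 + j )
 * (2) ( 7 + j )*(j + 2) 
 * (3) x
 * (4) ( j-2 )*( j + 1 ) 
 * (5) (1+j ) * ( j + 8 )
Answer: 1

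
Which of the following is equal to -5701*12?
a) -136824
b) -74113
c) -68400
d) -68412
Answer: d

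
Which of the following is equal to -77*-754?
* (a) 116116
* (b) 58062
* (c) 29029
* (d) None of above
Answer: d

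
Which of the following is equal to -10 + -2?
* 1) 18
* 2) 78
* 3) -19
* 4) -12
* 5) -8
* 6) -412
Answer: 4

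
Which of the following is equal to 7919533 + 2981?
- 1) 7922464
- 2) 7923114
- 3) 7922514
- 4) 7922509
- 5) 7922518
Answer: 3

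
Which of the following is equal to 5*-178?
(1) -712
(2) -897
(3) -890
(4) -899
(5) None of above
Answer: 3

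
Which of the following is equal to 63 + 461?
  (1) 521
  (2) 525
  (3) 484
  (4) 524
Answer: 4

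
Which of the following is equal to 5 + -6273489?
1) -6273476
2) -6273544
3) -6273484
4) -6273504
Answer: 3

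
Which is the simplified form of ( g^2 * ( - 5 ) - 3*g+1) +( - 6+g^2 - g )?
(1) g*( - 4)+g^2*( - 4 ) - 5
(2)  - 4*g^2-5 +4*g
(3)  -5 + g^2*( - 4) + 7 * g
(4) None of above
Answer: 1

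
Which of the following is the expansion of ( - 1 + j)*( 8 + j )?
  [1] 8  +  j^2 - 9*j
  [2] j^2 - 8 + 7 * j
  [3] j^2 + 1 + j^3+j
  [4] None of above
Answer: 2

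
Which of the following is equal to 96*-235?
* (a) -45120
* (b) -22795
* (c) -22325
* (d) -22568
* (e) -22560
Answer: e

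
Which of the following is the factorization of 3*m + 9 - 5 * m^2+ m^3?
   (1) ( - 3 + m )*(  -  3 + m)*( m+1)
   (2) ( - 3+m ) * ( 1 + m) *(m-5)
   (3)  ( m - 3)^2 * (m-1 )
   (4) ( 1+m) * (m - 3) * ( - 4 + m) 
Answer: 1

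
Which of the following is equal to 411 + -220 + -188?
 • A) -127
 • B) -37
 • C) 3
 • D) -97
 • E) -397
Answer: C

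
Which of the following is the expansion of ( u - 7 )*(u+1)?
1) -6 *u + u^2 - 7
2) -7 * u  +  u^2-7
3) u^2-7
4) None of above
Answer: 1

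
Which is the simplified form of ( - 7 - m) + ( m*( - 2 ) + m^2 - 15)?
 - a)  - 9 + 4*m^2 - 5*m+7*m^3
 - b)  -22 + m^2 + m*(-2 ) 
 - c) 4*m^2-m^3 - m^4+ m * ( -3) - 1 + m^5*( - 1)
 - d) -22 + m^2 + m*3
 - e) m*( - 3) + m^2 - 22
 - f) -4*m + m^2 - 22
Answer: e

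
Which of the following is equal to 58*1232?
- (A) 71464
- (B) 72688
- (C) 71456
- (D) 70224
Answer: C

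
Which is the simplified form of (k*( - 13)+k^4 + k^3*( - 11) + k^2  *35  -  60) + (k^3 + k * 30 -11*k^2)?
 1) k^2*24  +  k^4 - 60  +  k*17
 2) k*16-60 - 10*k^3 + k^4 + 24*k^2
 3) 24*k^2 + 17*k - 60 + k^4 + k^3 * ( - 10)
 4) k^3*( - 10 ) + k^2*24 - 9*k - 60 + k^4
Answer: 3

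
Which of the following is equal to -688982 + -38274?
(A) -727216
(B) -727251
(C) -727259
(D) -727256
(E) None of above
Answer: D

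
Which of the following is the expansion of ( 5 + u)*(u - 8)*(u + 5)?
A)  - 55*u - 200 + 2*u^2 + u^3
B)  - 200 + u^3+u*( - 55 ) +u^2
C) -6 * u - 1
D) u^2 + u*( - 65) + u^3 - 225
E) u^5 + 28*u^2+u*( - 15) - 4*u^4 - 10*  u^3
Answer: A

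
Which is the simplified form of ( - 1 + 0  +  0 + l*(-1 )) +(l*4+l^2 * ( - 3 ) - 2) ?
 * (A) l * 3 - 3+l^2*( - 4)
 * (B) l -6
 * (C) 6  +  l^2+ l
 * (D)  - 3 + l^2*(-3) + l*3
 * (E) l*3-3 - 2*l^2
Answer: D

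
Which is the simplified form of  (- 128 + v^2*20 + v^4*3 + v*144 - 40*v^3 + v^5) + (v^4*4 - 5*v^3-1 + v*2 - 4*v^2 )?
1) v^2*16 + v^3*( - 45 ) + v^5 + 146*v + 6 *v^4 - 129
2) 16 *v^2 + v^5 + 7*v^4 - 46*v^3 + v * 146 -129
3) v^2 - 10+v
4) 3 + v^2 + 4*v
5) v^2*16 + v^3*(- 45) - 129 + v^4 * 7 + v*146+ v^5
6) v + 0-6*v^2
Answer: 5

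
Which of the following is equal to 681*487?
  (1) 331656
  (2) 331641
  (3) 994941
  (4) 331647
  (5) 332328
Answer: 4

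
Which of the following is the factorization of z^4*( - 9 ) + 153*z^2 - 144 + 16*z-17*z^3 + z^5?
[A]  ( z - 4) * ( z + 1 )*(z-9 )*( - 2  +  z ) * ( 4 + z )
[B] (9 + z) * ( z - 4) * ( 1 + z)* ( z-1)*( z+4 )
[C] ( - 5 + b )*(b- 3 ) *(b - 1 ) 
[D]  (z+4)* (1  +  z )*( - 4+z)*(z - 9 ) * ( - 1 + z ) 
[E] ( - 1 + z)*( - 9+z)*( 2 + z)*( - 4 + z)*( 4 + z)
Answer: D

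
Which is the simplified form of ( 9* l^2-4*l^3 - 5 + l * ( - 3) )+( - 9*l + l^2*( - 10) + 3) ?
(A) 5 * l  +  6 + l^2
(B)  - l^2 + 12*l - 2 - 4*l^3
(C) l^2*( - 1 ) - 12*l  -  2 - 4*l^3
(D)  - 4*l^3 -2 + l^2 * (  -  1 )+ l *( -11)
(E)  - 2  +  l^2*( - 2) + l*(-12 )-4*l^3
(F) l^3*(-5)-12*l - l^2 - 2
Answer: C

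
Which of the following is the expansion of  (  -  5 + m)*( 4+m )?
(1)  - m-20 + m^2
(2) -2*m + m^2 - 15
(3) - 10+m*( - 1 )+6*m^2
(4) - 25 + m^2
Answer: 1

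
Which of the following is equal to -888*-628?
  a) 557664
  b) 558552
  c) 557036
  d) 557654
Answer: a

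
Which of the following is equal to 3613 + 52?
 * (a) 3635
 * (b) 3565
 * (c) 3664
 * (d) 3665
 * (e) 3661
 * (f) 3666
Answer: d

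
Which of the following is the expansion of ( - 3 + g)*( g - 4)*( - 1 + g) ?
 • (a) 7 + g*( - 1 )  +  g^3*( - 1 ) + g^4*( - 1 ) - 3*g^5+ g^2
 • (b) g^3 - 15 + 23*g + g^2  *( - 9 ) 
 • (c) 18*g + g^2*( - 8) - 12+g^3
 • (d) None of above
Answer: d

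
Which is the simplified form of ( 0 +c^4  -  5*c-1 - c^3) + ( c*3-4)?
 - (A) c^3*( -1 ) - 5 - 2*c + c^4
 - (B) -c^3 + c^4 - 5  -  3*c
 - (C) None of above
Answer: A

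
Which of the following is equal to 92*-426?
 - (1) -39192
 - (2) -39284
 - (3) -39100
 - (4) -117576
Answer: 1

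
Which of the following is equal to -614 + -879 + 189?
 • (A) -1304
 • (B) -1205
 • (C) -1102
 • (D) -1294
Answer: A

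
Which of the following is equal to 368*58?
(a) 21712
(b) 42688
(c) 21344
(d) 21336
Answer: c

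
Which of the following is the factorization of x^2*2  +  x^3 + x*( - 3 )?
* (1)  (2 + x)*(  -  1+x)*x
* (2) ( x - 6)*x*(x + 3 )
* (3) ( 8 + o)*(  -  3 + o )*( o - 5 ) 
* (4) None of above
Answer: 4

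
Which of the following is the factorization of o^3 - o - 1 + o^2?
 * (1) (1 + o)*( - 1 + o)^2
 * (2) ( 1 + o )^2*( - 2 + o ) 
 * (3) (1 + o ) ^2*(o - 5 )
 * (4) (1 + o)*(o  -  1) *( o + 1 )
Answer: 4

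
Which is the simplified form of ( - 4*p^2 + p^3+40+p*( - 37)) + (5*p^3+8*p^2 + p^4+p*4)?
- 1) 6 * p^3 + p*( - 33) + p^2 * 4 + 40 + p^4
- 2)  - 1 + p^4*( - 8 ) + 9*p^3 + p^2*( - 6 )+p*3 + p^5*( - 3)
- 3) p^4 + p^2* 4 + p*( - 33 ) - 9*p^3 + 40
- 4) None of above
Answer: 1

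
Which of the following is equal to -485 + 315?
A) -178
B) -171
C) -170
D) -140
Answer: C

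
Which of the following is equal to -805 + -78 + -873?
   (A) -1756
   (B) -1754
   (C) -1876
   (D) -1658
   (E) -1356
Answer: A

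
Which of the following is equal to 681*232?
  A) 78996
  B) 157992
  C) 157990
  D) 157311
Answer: B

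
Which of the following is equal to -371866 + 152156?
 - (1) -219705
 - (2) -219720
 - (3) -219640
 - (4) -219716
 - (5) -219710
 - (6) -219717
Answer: 5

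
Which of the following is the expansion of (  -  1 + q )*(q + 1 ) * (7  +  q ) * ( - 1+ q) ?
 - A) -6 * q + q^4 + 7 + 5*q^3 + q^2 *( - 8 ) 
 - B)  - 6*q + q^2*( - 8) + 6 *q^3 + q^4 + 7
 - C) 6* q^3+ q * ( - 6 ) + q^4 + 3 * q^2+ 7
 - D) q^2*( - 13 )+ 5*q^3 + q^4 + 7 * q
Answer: B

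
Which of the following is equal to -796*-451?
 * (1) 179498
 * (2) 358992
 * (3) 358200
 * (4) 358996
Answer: 4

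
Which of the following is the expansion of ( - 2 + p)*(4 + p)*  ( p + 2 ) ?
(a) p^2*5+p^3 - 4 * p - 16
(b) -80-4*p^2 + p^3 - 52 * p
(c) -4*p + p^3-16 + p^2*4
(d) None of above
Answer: c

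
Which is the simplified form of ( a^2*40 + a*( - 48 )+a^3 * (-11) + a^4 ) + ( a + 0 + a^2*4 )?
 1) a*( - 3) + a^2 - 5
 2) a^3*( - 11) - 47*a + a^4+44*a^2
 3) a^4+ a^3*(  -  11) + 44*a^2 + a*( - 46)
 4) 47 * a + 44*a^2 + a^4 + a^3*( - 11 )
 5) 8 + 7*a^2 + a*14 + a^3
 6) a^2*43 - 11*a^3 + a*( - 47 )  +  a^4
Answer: 2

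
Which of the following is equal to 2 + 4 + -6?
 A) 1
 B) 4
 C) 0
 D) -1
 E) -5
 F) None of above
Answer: C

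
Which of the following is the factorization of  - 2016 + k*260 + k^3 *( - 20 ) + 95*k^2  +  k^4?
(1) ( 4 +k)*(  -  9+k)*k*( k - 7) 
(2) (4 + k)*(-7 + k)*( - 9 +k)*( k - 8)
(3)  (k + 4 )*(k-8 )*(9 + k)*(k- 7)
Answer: 2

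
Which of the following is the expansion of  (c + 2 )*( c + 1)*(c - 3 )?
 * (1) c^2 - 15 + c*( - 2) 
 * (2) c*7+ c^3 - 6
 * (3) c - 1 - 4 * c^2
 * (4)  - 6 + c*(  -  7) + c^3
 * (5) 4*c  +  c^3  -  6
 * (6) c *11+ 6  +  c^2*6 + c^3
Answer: 4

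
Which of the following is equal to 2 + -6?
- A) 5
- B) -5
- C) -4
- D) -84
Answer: C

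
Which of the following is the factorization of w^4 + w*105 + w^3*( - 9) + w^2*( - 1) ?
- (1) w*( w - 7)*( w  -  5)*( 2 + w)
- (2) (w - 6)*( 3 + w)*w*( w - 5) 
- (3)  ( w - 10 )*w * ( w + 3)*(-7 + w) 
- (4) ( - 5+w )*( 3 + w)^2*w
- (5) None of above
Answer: 5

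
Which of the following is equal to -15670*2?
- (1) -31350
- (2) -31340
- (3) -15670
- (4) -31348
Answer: 2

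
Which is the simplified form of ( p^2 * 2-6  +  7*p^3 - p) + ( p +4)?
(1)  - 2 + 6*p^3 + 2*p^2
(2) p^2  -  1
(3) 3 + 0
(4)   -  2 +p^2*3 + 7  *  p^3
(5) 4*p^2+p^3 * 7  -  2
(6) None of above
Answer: 6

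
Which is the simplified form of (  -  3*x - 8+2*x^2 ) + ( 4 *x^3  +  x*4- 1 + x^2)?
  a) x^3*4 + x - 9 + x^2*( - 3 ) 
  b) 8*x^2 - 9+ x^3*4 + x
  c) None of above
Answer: c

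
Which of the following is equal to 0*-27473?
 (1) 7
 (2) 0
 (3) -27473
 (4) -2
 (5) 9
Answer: 2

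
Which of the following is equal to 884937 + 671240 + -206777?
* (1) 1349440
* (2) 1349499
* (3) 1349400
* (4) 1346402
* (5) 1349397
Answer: 3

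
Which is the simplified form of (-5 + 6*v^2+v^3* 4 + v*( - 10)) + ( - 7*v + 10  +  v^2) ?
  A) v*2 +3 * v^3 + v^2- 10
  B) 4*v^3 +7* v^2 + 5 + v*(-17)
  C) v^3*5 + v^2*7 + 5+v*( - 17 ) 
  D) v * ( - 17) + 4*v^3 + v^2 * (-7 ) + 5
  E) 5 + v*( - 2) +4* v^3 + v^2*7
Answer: B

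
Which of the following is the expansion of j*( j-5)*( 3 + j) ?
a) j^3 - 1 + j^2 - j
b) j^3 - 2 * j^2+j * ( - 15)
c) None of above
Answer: b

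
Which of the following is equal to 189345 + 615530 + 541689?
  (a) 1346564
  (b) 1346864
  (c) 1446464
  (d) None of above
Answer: a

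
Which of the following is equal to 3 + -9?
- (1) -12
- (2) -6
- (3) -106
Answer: 2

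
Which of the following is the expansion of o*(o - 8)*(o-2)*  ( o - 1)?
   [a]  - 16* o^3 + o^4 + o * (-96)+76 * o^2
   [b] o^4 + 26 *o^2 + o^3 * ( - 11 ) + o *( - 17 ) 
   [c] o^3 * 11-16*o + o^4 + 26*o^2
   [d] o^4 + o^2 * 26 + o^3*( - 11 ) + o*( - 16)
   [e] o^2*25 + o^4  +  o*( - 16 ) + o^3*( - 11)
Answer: d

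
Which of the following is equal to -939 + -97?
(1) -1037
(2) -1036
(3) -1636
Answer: 2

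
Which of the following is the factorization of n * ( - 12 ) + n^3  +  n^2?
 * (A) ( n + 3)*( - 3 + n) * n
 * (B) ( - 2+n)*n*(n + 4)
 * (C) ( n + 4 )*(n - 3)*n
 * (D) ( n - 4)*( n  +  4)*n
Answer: C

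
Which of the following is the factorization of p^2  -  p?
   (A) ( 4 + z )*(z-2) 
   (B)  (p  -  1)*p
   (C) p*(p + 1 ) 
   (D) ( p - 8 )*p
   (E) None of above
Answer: B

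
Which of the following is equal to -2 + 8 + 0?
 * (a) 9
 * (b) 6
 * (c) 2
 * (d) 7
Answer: b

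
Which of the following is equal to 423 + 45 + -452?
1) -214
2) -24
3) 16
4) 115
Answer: 3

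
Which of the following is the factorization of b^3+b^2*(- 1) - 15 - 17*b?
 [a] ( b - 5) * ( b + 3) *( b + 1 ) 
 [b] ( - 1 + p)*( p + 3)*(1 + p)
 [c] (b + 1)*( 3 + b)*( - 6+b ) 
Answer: a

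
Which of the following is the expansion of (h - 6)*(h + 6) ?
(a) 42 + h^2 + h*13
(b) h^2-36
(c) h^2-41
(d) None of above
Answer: b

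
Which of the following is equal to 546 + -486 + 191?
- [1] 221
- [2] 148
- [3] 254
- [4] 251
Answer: 4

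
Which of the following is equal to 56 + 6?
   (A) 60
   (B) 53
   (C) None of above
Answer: C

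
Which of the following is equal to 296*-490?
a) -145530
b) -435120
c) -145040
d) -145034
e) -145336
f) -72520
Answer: c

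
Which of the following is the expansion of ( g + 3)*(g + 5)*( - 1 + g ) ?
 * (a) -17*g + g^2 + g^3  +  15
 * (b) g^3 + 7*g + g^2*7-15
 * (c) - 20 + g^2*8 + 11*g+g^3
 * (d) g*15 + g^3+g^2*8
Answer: b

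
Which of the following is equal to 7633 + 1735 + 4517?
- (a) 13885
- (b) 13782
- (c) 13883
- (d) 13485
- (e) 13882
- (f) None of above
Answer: a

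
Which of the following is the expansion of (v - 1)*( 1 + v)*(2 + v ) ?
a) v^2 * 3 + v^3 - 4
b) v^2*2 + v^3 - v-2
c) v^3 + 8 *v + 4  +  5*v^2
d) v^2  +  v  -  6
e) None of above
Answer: b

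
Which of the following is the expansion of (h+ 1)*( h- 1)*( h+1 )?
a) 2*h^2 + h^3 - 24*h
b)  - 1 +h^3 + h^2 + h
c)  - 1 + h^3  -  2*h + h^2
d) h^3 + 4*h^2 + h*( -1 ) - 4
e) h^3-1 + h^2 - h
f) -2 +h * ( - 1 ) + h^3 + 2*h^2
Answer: e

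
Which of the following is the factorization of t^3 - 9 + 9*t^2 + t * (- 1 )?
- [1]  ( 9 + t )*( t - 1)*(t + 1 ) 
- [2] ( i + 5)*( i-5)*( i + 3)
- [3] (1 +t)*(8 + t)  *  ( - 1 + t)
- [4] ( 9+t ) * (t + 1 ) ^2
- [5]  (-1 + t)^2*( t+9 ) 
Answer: 1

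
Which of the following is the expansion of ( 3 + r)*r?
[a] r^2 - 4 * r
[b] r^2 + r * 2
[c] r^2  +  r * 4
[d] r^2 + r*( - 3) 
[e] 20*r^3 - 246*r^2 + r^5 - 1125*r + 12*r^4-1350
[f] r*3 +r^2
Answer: f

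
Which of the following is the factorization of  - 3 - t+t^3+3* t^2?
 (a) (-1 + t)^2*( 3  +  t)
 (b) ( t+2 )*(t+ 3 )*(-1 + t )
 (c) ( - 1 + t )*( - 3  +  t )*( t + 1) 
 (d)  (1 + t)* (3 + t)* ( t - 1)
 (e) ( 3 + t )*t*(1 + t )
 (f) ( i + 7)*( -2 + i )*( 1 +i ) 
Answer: d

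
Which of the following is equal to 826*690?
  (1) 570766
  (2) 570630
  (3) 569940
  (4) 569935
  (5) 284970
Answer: 3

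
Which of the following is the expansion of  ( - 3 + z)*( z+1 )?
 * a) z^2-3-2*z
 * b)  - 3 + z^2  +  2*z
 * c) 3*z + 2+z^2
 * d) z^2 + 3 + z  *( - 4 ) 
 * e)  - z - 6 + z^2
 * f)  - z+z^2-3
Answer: a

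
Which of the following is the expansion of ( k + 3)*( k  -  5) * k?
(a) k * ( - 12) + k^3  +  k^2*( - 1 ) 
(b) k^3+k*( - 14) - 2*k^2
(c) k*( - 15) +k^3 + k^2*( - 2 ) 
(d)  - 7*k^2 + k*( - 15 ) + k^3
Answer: c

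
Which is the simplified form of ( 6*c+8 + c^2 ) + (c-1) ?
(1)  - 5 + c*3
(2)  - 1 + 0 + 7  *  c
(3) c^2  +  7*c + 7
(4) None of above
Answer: 3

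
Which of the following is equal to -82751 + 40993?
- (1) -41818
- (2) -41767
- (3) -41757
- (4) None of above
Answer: 4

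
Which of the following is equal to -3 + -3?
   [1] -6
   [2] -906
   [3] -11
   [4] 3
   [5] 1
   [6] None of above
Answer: 1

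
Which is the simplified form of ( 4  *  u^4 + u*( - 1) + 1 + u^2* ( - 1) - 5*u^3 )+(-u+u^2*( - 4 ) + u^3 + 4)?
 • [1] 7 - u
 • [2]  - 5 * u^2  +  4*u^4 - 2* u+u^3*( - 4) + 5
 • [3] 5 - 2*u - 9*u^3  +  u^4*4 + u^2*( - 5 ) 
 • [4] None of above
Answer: 2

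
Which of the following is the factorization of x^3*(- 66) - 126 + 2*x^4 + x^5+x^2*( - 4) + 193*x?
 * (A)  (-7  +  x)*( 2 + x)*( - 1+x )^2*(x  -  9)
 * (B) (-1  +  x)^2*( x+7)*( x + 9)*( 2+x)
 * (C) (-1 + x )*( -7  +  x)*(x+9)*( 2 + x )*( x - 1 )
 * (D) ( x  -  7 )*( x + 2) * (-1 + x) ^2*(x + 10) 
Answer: C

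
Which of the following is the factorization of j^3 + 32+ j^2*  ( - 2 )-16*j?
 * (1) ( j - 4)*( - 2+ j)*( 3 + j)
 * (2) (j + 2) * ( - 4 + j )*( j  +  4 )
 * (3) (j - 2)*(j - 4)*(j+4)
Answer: 3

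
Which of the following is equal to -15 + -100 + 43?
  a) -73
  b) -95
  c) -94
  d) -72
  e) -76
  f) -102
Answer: d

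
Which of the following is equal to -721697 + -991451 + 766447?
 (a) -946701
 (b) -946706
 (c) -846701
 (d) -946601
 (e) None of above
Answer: a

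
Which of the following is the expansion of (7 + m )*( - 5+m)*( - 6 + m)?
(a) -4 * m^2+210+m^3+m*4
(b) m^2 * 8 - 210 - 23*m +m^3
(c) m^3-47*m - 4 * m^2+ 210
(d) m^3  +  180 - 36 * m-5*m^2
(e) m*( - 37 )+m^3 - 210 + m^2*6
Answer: c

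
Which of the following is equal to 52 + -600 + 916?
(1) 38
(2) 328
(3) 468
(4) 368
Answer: 4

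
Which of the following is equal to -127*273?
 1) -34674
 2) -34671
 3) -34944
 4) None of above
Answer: 2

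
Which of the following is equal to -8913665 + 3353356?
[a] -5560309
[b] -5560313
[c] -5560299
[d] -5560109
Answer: a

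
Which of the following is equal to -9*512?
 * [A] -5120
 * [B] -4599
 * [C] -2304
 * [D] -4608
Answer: D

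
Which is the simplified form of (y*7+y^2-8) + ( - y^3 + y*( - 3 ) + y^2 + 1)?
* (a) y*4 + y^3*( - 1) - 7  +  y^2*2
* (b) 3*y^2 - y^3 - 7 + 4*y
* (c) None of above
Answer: a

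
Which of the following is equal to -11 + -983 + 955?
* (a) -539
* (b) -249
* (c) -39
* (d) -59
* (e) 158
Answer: c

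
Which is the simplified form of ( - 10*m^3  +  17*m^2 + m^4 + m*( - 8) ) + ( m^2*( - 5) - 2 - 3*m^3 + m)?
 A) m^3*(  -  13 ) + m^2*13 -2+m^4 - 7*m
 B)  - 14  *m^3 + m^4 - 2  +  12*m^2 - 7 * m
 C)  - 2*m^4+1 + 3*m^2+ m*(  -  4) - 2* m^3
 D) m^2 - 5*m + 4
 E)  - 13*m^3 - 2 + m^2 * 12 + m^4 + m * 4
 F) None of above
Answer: F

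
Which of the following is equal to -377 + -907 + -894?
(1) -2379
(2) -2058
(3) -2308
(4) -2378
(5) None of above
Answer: 5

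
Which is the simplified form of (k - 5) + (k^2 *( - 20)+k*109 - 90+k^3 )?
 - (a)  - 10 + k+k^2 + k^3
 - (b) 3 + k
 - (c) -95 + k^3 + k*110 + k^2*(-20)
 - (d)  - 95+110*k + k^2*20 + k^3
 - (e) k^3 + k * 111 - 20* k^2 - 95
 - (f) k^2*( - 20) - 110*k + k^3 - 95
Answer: c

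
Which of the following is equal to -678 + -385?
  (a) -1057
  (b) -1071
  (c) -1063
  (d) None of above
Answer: c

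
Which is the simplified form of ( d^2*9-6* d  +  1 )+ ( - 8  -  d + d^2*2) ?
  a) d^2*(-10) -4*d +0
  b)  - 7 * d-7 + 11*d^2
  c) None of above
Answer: b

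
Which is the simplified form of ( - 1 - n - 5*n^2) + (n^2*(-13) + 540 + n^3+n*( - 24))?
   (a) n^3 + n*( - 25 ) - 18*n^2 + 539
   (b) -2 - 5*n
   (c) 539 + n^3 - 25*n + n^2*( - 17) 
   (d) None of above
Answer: a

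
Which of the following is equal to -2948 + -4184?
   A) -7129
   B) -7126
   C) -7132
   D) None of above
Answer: C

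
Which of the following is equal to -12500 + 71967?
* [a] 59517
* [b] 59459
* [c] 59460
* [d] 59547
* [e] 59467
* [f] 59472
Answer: e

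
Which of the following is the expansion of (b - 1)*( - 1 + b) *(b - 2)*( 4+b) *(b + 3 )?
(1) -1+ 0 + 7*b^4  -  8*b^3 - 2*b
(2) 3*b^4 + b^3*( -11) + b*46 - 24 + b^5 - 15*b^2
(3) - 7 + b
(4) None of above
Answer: 2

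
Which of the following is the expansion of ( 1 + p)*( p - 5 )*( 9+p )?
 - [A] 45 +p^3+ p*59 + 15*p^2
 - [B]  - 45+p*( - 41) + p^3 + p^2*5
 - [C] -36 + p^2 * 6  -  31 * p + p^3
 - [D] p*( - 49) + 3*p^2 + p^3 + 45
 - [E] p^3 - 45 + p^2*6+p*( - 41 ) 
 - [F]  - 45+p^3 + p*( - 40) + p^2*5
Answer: B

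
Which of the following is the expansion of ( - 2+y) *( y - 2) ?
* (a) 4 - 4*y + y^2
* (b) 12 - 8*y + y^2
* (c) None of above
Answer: a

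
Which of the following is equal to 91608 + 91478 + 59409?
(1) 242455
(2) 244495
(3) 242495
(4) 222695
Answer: 3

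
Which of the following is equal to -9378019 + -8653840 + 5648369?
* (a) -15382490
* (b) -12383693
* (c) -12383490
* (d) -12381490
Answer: c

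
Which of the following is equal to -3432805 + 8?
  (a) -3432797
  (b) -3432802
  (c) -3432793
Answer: a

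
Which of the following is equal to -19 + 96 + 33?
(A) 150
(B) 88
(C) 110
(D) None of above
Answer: C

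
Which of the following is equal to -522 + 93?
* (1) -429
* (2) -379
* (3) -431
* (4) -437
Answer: 1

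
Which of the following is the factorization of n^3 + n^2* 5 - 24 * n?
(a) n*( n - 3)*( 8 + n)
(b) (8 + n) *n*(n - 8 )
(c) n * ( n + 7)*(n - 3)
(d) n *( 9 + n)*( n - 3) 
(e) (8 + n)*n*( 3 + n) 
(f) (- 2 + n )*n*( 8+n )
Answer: a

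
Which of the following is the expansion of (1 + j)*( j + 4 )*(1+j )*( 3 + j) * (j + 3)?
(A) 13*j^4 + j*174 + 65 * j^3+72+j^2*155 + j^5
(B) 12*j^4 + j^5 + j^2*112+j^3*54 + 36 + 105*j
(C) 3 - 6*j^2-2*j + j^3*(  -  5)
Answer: B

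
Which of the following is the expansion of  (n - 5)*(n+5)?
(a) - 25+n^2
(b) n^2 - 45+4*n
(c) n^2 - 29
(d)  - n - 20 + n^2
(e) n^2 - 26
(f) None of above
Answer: a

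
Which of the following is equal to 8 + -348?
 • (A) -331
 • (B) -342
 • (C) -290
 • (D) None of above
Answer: D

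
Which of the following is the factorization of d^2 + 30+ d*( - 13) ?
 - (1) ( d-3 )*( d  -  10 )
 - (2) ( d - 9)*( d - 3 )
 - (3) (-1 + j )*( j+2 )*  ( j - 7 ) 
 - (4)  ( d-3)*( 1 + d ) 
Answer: 1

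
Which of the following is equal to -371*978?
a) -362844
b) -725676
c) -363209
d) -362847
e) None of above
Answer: e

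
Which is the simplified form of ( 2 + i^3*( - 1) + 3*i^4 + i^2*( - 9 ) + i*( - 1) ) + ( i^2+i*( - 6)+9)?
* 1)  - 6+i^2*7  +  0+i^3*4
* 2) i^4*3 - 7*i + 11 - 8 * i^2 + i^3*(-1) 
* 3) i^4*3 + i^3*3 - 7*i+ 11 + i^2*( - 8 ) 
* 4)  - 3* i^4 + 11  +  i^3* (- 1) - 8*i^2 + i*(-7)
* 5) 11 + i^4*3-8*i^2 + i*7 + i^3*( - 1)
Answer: 2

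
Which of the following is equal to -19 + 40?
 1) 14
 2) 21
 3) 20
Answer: 2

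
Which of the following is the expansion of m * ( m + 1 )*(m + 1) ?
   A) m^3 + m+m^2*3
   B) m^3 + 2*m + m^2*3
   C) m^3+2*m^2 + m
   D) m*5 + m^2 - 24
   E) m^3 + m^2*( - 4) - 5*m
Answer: C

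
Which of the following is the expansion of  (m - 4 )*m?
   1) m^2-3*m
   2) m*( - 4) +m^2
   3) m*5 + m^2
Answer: 2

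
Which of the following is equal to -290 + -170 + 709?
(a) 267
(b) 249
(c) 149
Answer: b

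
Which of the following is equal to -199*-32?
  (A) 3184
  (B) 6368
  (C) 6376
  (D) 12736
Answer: B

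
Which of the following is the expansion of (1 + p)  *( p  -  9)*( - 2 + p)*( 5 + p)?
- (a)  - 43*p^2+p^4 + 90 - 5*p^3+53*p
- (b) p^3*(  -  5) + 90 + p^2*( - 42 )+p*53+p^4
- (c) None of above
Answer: a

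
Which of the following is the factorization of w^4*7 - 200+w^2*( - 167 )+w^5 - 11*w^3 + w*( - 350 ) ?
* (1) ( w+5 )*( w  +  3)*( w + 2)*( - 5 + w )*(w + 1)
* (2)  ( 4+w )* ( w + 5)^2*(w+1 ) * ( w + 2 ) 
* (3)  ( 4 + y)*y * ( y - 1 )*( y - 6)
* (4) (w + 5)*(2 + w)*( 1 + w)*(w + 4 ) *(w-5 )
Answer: 4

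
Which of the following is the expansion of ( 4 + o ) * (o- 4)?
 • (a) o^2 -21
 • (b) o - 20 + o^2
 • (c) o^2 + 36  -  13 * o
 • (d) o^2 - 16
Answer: d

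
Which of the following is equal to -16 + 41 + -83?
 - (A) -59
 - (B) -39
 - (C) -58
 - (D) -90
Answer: C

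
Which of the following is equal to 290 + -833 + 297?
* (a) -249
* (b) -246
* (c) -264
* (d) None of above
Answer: b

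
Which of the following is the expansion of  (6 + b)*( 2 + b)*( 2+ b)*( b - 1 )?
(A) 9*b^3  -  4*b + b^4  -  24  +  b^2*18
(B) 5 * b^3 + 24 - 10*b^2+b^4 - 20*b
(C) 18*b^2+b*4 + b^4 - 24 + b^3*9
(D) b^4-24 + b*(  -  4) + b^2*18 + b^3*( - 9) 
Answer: A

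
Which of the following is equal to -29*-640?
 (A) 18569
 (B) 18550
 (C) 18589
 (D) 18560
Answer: D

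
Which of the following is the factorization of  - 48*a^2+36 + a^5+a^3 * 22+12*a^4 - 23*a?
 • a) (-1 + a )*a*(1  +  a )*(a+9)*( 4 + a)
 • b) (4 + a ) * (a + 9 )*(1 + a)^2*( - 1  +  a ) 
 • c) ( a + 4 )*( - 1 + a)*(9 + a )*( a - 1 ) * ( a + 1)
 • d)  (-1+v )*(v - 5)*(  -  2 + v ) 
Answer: c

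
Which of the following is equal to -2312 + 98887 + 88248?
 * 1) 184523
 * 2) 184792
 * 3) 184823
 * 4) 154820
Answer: 3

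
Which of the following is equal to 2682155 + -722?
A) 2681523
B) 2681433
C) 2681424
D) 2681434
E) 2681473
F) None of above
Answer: B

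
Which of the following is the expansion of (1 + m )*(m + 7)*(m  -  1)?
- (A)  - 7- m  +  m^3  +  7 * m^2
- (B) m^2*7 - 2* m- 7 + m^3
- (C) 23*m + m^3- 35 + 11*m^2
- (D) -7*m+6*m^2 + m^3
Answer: A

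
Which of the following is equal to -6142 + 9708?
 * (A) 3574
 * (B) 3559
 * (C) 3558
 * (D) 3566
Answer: D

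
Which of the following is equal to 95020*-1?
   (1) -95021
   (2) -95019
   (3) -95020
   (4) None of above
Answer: 3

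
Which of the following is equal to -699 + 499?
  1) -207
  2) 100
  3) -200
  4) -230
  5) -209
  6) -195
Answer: 3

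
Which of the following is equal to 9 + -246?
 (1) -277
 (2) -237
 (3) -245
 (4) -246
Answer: 2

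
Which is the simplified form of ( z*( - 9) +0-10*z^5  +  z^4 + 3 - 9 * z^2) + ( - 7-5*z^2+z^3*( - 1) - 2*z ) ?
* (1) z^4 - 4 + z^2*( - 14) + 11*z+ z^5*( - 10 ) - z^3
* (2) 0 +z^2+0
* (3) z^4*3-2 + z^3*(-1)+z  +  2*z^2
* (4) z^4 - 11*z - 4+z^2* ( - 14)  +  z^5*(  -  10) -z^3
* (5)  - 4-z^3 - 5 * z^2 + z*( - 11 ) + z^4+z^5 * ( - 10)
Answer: 4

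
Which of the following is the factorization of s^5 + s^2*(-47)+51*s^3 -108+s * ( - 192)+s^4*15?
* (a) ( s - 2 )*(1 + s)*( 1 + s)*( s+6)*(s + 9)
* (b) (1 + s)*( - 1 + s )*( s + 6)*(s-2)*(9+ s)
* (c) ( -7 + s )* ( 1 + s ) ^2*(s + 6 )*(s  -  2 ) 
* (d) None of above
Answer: a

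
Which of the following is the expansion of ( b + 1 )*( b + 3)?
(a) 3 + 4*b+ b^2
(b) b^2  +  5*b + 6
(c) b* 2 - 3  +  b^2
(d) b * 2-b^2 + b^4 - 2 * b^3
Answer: a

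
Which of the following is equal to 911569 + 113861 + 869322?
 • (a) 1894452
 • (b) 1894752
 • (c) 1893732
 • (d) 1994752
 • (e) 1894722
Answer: b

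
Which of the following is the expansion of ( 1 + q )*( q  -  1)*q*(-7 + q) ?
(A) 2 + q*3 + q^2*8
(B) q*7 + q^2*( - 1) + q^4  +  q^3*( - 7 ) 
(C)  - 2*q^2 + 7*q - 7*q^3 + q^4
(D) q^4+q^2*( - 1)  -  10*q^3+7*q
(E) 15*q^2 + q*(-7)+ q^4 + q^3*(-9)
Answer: B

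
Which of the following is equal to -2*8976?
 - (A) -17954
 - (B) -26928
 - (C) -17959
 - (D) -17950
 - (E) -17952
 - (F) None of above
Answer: E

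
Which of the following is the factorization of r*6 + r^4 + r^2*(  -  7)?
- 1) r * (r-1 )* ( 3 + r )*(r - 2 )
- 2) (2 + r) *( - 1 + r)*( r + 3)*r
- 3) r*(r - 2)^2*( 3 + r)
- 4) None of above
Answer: 1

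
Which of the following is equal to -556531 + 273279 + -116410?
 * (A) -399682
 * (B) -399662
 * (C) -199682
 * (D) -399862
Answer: B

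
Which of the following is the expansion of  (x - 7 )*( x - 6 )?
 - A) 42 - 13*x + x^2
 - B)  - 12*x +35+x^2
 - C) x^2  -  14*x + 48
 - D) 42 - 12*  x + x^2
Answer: A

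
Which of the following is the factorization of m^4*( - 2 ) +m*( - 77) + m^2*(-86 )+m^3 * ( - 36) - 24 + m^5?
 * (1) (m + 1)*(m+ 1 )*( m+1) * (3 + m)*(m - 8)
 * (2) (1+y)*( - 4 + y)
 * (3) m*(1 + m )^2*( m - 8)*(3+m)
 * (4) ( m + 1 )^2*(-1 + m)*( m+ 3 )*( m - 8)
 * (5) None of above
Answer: 1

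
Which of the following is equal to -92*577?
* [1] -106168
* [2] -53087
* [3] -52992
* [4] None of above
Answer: 4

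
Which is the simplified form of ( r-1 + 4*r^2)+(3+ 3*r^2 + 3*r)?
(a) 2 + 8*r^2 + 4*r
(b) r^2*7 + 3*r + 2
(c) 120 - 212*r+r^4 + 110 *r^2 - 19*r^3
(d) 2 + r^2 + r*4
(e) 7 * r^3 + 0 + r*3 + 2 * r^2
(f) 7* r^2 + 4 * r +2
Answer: f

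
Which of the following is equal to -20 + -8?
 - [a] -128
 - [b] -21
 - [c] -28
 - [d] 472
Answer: c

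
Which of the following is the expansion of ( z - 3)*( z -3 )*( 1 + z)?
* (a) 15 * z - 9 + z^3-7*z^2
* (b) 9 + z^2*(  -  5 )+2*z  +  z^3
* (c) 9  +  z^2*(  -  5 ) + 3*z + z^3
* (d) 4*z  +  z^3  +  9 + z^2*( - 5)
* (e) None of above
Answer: c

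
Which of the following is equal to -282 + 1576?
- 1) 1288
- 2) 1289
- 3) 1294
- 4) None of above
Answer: 3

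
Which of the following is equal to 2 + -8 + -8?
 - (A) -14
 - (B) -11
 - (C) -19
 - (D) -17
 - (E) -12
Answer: A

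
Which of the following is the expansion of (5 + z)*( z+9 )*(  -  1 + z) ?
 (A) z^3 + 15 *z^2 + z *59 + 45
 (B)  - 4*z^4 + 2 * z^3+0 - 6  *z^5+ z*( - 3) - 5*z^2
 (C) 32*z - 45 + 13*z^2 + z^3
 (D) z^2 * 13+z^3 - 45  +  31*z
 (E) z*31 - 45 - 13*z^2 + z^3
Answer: D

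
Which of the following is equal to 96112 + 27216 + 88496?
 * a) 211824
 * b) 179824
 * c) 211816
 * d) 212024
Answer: a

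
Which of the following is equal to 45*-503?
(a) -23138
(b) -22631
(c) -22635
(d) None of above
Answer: c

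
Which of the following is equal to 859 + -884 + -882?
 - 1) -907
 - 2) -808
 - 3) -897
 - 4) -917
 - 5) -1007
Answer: 1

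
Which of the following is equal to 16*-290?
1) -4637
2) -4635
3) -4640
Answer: 3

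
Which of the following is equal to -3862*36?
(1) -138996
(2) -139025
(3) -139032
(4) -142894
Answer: 3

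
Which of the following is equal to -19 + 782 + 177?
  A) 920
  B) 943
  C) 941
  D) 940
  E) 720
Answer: D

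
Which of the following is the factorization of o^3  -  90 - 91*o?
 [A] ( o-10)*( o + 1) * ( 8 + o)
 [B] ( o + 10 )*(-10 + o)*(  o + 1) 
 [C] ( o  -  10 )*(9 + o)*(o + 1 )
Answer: C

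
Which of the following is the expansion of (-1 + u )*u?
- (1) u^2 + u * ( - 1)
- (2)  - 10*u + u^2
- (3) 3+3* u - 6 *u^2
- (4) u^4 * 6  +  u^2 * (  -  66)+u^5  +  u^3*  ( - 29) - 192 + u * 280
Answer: 1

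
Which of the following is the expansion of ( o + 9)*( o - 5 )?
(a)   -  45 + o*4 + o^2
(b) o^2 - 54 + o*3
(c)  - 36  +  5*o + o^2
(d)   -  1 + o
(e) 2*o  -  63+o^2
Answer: a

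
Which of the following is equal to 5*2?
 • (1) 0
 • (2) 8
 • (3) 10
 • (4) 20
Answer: 3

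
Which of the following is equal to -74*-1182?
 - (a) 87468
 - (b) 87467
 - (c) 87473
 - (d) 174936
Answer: a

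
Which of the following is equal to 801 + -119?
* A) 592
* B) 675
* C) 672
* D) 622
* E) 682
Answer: E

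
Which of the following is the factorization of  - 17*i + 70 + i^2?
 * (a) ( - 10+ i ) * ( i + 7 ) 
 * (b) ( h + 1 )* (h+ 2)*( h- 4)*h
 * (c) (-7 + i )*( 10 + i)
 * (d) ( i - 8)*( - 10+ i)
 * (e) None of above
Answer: e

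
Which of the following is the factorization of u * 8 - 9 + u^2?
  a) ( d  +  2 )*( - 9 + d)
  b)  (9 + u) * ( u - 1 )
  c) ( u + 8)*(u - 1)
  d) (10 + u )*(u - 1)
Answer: b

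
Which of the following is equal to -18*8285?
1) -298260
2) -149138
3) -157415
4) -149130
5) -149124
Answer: 4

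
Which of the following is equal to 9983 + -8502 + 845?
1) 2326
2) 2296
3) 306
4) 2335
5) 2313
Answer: 1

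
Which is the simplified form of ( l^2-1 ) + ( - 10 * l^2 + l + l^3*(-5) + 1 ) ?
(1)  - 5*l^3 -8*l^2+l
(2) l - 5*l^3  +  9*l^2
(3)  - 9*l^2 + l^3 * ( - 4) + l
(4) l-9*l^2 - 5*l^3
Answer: 4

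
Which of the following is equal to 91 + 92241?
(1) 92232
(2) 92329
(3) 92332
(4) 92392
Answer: 3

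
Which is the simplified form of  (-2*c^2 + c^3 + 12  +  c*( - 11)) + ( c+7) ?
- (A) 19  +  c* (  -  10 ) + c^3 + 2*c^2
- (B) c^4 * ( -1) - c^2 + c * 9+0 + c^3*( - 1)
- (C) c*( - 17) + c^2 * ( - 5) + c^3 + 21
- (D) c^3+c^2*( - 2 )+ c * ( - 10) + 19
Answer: D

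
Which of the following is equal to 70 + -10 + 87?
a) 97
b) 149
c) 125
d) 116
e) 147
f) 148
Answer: e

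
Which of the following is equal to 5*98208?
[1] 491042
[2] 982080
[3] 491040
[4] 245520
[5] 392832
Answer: 3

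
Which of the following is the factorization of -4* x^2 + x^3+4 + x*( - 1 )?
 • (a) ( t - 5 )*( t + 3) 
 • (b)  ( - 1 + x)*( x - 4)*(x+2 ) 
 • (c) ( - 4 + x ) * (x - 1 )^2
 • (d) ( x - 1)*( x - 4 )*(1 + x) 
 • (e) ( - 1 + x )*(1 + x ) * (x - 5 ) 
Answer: d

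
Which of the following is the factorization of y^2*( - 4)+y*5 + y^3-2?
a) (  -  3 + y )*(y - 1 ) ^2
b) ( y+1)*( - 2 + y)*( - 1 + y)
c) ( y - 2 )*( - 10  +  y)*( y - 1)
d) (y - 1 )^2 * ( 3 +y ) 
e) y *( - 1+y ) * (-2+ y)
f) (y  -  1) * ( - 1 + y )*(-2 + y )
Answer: f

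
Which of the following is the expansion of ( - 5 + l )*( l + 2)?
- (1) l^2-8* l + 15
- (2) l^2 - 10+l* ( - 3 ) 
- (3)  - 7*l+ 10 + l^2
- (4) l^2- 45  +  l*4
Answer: 2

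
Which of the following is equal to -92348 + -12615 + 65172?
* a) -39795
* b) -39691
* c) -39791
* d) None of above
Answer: c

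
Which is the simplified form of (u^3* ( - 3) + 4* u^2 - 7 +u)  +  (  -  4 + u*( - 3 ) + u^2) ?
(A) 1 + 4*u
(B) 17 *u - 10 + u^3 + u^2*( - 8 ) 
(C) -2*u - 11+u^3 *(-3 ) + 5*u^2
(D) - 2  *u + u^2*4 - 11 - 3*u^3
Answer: C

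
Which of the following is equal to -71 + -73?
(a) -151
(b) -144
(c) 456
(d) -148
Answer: b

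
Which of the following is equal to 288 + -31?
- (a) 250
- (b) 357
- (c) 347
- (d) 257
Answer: d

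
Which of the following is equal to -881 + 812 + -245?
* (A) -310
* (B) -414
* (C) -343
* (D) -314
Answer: D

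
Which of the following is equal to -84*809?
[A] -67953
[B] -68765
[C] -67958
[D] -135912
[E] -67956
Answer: E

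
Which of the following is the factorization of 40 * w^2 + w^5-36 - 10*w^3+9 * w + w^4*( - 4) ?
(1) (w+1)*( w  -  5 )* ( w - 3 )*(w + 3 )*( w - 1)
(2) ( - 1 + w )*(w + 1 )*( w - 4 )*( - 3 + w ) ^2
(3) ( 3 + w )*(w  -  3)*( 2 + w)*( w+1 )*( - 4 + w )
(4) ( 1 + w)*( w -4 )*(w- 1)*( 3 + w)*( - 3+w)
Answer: 4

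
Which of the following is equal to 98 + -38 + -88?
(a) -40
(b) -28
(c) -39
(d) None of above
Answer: b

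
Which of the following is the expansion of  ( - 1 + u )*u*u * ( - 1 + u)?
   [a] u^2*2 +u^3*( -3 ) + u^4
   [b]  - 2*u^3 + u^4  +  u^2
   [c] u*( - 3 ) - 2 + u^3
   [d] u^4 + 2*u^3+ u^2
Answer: b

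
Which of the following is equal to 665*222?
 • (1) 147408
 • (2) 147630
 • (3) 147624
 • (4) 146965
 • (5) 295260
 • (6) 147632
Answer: 2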